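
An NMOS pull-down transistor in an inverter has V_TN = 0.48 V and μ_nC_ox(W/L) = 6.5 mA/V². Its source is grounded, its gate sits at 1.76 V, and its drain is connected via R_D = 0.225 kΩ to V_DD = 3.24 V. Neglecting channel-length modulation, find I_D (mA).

I_D = 5.32 mA

V_GS = V_G = 1.76 V, so V_ov = 1.76 − 0.48 = 1.28 V.
Assume saturation: I_D = ½ k_n V_ov² = 0.5 × 6.5 × 1.28² = 5.32 mA, giving V_DS = V_DD − I_D R_D = 3.24 − 5.32 × 0.225 = 2.04 V.
V_DS = 2.04 V ≥ V_ov = 1.28 V, confirming saturation.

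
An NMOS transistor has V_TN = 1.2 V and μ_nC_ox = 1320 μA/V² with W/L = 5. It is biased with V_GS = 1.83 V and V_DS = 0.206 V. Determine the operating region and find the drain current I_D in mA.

k_n = μ_nC_ox · (W/L) = 6.6 mA/V².
V_ov = V_GS − V_TN = 1.83 − 1.2 = 0.63 V.
Since V_DS = 0.206 V < V_ov = 0.63 V, the device is in the triode region.
I_D = k_n [V_ov · V_DS − ½ V_DS²] = 6.6 × [0.63 × 0.206 − 0.5 × 0.206²] = 0.717 mA.

Triode; I_D = 0.717 mA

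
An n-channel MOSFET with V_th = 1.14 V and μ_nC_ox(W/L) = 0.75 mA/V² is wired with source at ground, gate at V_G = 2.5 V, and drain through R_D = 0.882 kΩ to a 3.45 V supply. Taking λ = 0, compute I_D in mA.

V_GS = V_G = 2.5 V, so V_ov = 2.5 − 1.14 = 1.36 V.
Assume saturation: I_D = ½ k_n V_ov² = 0.5 × 0.75 × 1.36² = 0.694 mA, giving V_DS = V_DD − I_D R_D = 3.45 − 0.694 × 0.882 = 2.84 V.
V_DS = 2.84 V ≥ V_ov = 1.36 V, confirming saturation.

I_D = 0.694 mA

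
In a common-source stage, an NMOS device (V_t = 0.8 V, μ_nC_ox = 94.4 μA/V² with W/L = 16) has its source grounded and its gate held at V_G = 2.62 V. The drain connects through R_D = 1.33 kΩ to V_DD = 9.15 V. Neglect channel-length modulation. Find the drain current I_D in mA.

V_GS = V_G = 2.62 V, so V_ov = 2.62 − 0.8 = 1.82 V.
k_n = μ_nC_ox · (W/L) = 1.51 mA/V².
Assume saturation: I_D = ½ k_n V_ov² = 0.5 × 1.51 × 1.82² = 2.5 mA, giving V_DS = V_DD − I_D R_D = 9.15 − 2.5 × 1.33 = 5.82 V.
V_DS = 5.82 V ≥ V_ov = 1.82 V, confirming saturation.

I_D = 2.50 mA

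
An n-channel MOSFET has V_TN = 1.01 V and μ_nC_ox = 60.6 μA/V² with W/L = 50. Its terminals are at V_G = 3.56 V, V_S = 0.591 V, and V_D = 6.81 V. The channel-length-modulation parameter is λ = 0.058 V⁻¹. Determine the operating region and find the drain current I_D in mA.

Saturation; I_D = 7.91 mA

V_GS = V_G − V_S = 3.56 − 0.591 = 2.97 V; V_DS = V_D − V_S = 6.81 − 0.591 = 6.22 V.
k_n = μ_nC_ox · (W/L) = 3.03 mA/V².
V_ov = V_GS − V_TN = 2.97 − 1.01 = 1.96 V.
Since V_DS = 6.22 V ≥ V_ov = 1.96 V, the device is in saturation.
I_D = ½ k_n V_ov² (1 + λ V_DS) = 0.5 × 3.03 × 1.96² × (1 + 0.058 × 6.22) = 7.91 mA.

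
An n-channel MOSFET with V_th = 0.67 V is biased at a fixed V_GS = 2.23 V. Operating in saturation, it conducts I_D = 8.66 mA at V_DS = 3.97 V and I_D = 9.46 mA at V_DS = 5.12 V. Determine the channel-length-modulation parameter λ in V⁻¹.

λ = 0.118 V⁻¹

With V_GS fixed, I_D ∝ (1 + λ V_DS) in saturation, so I_D2/I_D1 = (1 + λ V_DS2)/(1 + λ V_DS1).
9.46/8.66 = 1.092 = (1 + 5.12 λ)/(1 + 3.97 λ).
Solving: λ (I_D1 V_DS2 − I_D2 V_DS1) = I_D2 − I_D1, so λ = (9.46 − 8.66) / (8.66 × 5.12 − 9.46 × 3.97) = 0.8 / 6.78 = 0.118 V⁻¹.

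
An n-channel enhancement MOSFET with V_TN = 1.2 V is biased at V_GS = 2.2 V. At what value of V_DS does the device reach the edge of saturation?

V_DS,sat = 1.00 V

The boundary between triode and saturation is V_DS = V_GS − V_TN = V_ov.
V_ov = 2.2 − 1.2 = 1 V.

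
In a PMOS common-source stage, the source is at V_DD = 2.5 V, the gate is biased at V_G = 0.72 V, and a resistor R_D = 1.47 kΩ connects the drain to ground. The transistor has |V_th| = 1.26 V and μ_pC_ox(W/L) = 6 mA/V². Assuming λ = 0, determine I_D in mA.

V_SG = V_DD − V_G = 2.5 − 0.72 = 1.78 V, so V_ov = 1.78 − 1.26 = 0.52 V.
Assume saturation: I_D = ½ k_p V_ov² = 0.5 × 6 × 0.52² = 0.811 mA, giving V_SD = V_DD − I_D R_D = 2.5 − 0.811 × 1.47 = 1.31 V.
V_SD = 1.31 V ≥ V_ov = 0.52 V, confirming saturation.

I_D = 0.811 mA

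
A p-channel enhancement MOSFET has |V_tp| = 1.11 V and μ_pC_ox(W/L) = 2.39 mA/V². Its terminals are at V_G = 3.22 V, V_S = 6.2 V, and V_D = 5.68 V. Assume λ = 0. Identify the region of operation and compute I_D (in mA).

V_SG = V_S − V_G = 6.2 − 3.22 = 2.98 V; V_SD = V_S − V_D = 6.2 − 5.68 = 0.52 V.
V_ov = V_SG − |V_tp| = 2.98 − 1.11 = 1.87 V.
Since V_SD = 0.52 V < V_ov = 1.87 V, the device is in the triode region.
I_D = k_p [V_ov · V_SD − ½ V_SD²] = 2.39 × [1.87 × 0.52 − 0.5 × 0.52²] = 2 mA.

Triode; I_D = 2.00 mA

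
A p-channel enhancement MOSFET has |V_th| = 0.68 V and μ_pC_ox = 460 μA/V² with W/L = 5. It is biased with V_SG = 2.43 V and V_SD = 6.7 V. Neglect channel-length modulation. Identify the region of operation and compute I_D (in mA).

k_p = μ_pC_ox · (W/L) = 2.3 mA/V².
V_ov = V_SG − |V_th| = 2.43 − 0.68 = 1.75 V.
Since V_SD = 6.7 V ≥ V_ov = 1.75 V, the device is in saturation.
I_D = ½ k_p V_ov² = 0.5 × 2.3 × 1.75² = 3.52 mA.

Saturation; I_D = 3.52 mA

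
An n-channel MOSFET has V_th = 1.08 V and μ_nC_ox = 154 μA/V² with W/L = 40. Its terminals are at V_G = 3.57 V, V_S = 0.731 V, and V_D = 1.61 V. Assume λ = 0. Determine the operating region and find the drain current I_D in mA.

V_GS = V_G − V_S = 3.57 − 0.731 = 2.84 V; V_DS = V_D − V_S = 1.61 − 0.731 = 0.879 V.
k_n = μ_nC_ox · (W/L) = 6.16 mA/V².
V_ov = V_GS − V_th = 2.84 − 1.08 = 1.76 V.
Since V_DS = 0.879 V < V_ov = 1.76 V, the device is in the triode region.
I_D = k_n [V_ov · V_DS − ½ V_DS²] = 6.16 × [1.76 × 0.879 − 0.5 × 0.879²] = 7.14 mA.

Triode; I_D = 7.14 mA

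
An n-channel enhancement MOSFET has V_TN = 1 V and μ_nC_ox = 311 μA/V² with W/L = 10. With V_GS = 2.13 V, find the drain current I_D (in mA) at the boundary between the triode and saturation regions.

I_D = 1.99 mA

At the boundary V_DS = V_ov = V_GS − V_TN = 2.13 − 1 = 1.13 V.
k_n = μ_nC_ox · (W/L) = 3.11 mA/V².
I_D = ½ k_n V_ov² = 0.5 × 3.11 × 1.13² = 1.99 mA.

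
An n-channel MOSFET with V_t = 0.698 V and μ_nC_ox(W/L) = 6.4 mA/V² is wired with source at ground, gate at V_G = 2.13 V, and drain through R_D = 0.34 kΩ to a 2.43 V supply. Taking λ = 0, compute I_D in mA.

V_GS = V_G = 2.13 V, so V_ov = 2.13 − 0.698 = 1.43 V.
Assume saturation: I_D = ½ k_n V_ov² = 0.5 × 6.4 × 1.43² = 6.56 mA, giving V_DS = V_DD − I_D R_D = 2.43 − 6.56 × 0.34 = 0.199 V.
But 0.199 V < V_ov = 1.43 V, so the device is actually in triode.
In triode I_D = k_n[V_ov V_DS − ½ V_DS²] and I_D = (V_DD − V_DS)/R_D. Equating: 1.09 V_DS² − 4.116 V_DS + 2.43 = 0, giving V_DS = 0.732 V (the root below V_ov).
I_D = (2.43 − 0.732) / 0.34 = 4.99 mA.

I_D = 4.99 mA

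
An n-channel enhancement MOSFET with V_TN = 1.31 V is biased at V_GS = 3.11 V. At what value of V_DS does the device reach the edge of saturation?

The boundary between triode and saturation is V_DS = V_GS − V_TN = V_ov.
V_ov = 3.11 − 1.31 = 1.8 V.

V_DS,sat = 1.80 V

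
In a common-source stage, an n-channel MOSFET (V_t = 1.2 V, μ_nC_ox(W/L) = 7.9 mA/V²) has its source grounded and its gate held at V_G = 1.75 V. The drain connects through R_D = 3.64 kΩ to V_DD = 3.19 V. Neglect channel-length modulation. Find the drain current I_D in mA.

V_GS = V_G = 1.75 V, so V_ov = 1.75 − 1.2 = 0.55 V.
Assume saturation: I_D = ½ k_n V_ov² = 0.5 × 7.9 × 0.55² = 1.19 mA, giving V_DS = V_DD − I_D R_D = 3.19 − 1.19 × 3.64 = -1.16 V.
But -1.16 V < V_ov = 0.55 V, so the device is actually in triode.
In triode I_D = k_n[V_ov V_DS − ½ V_DS²] and I_D = (V_DD − V_DS)/R_D. Equating: 14.4 V_DS² − 16.82 V_DS + 3.19 = 0, giving V_DS = 0.238 V (the root below V_ov).
I_D = (3.19 − 0.238) / 3.64 = 0.811 mA.

I_D = 0.811 mA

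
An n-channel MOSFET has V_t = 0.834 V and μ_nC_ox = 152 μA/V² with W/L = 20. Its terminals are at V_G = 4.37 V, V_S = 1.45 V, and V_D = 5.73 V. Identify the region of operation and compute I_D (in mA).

Saturation; I_D = 6.61 mA

V_GS = V_G − V_S = 4.37 − 1.45 = 2.92 V; V_DS = V_D − V_S = 5.73 − 1.45 = 4.28 V.
k_n = μ_nC_ox · (W/L) = 3.04 mA/V².
V_ov = V_GS − V_t = 2.92 − 0.834 = 2.09 V.
Since V_DS = 4.28 V ≥ V_ov = 2.09 V, the device is in saturation.
I_D = ½ k_n V_ov² = 0.5 × 3.04 × 2.09² = 6.61 mA.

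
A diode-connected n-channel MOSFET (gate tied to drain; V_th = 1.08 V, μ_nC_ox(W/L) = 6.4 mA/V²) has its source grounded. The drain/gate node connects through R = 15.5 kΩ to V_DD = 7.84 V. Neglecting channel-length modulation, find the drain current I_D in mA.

With gate tied to drain, V_GS = V_DS ≥ V_GS − V_th, so the device is in saturation.
KCL at the drain: ½ k_n (V_GS − V_th)² = (V_DD − V_GS)/R.
Let x = V_GS − 1.08. Then 49.6 x² + x − 6.76 = 0, giving x = 0.359 V (positive root), so V_GS = 1.44 V.
I_D = (V_DD − V_GS)/R = (7.84 − 1.44) / 15.5 = 0.413 mA.

I_D = 0.413 mA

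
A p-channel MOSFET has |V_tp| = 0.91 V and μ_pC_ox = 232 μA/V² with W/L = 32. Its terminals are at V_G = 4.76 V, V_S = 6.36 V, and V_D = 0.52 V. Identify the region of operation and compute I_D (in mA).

Saturation; I_D = 1.77 mA

V_SG = V_S − V_G = 6.36 − 4.76 = 1.6 V; V_SD = V_S − V_D = 6.36 − 0.52 = 5.84 V.
k_p = μ_pC_ox · (W/L) = 7.424 mA/V².
V_ov = V_SG − |V_tp| = 1.6 − 0.91 = 0.69 V.
Since V_SD = 5.84 V ≥ V_ov = 0.69 V, the device is in saturation.
I_D = ½ k_p V_ov² = 0.5 × 7.424 × 0.69² = 1.77 mA.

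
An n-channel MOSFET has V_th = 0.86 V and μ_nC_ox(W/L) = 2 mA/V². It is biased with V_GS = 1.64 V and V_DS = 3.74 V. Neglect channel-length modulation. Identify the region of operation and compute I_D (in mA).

V_ov = V_GS − V_th = 1.64 − 0.86 = 0.78 V.
Since V_DS = 3.74 V ≥ V_ov = 0.78 V, the device is in saturation.
I_D = ½ k_n V_ov² = 0.5 × 2 × 0.78² = 0.608 mA.

Saturation; I_D = 0.608 mA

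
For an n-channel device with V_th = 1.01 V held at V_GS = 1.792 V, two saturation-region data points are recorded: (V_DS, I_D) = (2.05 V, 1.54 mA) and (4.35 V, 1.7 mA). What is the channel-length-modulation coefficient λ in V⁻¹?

λ = 0.0498 V⁻¹

With V_GS fixed, I_D ∝ (1 + λ V_DS) in saturation, so I_D2/I_D1 = (1 + λ V_DS2)/(1 + λ V_DS1).
1.7/1.54 = 1.104 = (1 + 4.35 λ)/(1 + 2.05 λ).
Solving: λ (I_D1 V_DS2 − I_D2 V_DS1) = I_D2 − I_D1, so λ = (1.7 − 1.54) / (1.54 × 4.35 − 1.7 × 2.05) = 0.16 / 3.21 = 0.0498 V⁻¹.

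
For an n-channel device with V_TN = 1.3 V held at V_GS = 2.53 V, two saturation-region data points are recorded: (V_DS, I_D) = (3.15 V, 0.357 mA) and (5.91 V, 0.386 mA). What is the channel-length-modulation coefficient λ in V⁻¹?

With V_GS fixed, I_D ∝ (1 + λ V_DS) in saturation, so I_D2/I_D1 = (1 + λ V_DS2)/(1 + λ V_DS1).
0.386/0.357 = 1.081 = (1 + 5.91 λ)/(1 + 3.15 λ).
Solving: λ (I_D1 V_DS2 − I_D2 V_DS1) = I_D2 − I_D1, so λ = (0.386 − 0.357) / (0.357 × 5.91 − 0.386 × 3.15) = 0.029 / 0.894 = 0.0324 V⁻¹.

λ = 0.0324 V⁻¹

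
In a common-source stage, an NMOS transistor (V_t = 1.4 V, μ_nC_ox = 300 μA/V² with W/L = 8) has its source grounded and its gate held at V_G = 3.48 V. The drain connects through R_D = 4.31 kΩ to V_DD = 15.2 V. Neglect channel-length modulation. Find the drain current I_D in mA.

I_D = 3.33 mA

V_GS = V_G = 3.48 V, so V_ov = 3.48 − 1.4 = 2.08 V.
k_n = μ_nC_ox · (W/L) = 2.4 mA/V².
Assume saturation: I_D = ½ k_n V_ov² = 0.5 × 2.4 × 2.08² = 5.19 mA, giving V_DS = V_DD − I_D R_D = 15.2 − 5.19 × 4.31 = -7.18 V.
But -7.18 V < V_ov = 2.08 V, so the device is actually in triode.
In triode I_D = k_n[V_ov V_DS − ½ V_DS²] and I_D = (V_DD − V_DS)/R_D. Equating: 5.17 V_DS² − 22.52 V_DS + 15.2 = 0, giving V_DS = 0.835 V (the root below V_ov).
I_D = (15.2 − 0.835) / 4.31 = 3.33 mA.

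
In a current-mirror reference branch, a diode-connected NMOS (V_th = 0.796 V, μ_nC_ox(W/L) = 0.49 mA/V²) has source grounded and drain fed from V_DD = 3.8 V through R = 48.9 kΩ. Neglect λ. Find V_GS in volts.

With gate tied to drain, V_GS = V_DS ≥ V_GS − V_th, so the device is in saturation.
KCL at the drain: ½ k_n (V_GS − V_th)² = (V_DD − V_GS)/R.
Let x = V_GS − 0.796. Then 12 x² + x − 3.004 = 0, giving x = 0.461 V (positive root), so V_GS = 1.26 V.
I_D = (V_DD − V_GS)/R = (3.8 − 1.26) / 48.9 = 0.052 mA.

V_GS = 1.26 V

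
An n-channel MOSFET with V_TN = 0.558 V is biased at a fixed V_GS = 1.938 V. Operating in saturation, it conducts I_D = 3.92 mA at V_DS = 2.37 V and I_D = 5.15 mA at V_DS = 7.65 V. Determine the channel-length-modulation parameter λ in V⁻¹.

λ = 0.0692 V⁻¹

With V_GS fixed, I_D ∝ (1 + λ V_DS) in saturation, so I_D2/I_D1 = (1 + λ V_DS2)/(1 + λ V_DS1).
5.15/3.92 = 1.314 = (1 + 7.65 λ)/(1 + 2.37 λ).
Solving: λ (I_D1 V_DS2 − I_D2 V_DS1) = I_D2 − I_D1, so λ = (5.15 − 3.92) / (3.92 × 7.65 − 5.15 × 2.37) = 1.23 / 17.8 = 0.0692 V⁻¹.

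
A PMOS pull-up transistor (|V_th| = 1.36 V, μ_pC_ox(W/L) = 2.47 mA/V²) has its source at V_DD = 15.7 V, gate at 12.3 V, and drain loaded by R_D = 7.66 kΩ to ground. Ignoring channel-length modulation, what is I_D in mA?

V_SG = V_DD − V_G = 15.7 − 12.3 = 3.4 V, so V_ov = 3.4 − 1.36 = 2.04 V.
Assume saturation: I_D = ½ k_p V_ov² = 0.5 × 2.47 × 2.04² = 5.14 mA, giving V_SD = V_DD − I_D R_D = 15.7 − 5.14 × 7.66 = -23.7 V.
But -23.7 V < V_ov = 2.04 V, so the device is actually in triode.
In triode I_D = k_p[V_ov V_SD − ½ V_SD²] and I_D = (V_DD − V_SD)/R_D. Equating: 9.46 V_SD² − 39.6 V_SD + 15.7 = 0, giving V_SD = 0.443 V (the root below V_ov).
I_D = (15.7 − 0.443) / 7.66 = 1.99 mA.

I_D = 1.99 mA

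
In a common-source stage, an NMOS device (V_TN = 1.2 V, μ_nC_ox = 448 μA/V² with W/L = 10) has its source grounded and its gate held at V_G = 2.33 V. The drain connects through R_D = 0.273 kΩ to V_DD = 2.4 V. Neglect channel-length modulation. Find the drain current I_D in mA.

V_GS = V_G = 2.33 V, so V_ov = 2.33 − 1.2 = 1.13 V.
k_n = μ_nC_ox · (W/L) = 4.48 mA/V².
Assume saturation: I_D = ½ k_n V_ov² = 0.5 × 4.48 × 1.13² = 2.86 mA, giving V_DS = V_DD − I_D R_D = 2.4 − 2.86 × 0.273 = 1.62 V.
V_DS = 1.62 V ≥ V_ov = 1.13 V, confirming saturation.

I_D = 2.86 mA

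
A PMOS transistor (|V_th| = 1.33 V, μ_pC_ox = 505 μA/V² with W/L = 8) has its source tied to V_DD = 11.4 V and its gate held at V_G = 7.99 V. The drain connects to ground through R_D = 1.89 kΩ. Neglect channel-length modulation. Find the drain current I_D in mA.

V_SG = V_DD − V_G = 11.4 − 7.99 = 3.41 V, so V_ov = 3.41 − 1.33 = 2.08 V.
k_p = μ_pC_ox · (W/L) = 4.04 mA/V².
Assume saturation: I_D = ½ k_p V_ov² = 0.5 × 4.04 × 2.08² = 8.74 mA, giving V_SD = V_DD − I_D R_D = 11.4 − 8.74 × 1.89 = -5.12 V.
But -5.12 V < V_ov = 2.08 V, so the device is actually in triode.
In triode I_D = k_p[V_ov V_SD − ½ V_SD²] and I_D = (V_DD − V_SD)/R_D. Equating: 3.82 V_SD² − 16.88 V_SD + 11.4 = 0, giving V_SD = 0.832 V (the root below V_ov).
I_D = (11.4 − 0.832) / 1.89 = 5.59 mA.

I_D = 5.59 mA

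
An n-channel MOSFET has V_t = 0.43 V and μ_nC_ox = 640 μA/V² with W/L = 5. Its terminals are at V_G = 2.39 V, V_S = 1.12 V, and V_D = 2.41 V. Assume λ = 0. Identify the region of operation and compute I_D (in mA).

V_GS = V_G − V_S = 2.39 − 1.12 = 1.27 V; V_DS = V_D − V_S = 2.41 − 1.12 = 1.29 V.
k_n = μ_nC_ox · (W/L) = 3.2 mA/V².
V_ov = V_GS − V_t = 1.27 − 0.43 = 0.84 V.
Since V_DS = 1.29 V ≥ V_ov = 0.84 V, the device is in saturation.
I_D = ½ k_n V_ov² = 0.5 × 3.2 × 0.84² = 1.13 mA.

Saturation; I_D = 1.13 mA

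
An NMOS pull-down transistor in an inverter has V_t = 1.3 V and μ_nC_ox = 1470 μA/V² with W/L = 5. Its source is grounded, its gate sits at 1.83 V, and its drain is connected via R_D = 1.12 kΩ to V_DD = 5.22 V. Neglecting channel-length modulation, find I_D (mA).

V_GS = V_G = 1.83 V, so V_ov = 1.83 − 1.3 = 0.53 V.
k_n = μ_nC_ox · (W/L) = 7.35 mA/V².
Assume saturation: I_D = ½ k_n V_ov² = 0.5 × 7.35 × 0.53² = 1.03 mA, giving V_DS = V_DD − I_D R_D = 5.22 − 1.03 × 1.12 = 4.06 V.
V_DS = 4.06 V ≥ V_ov = 0.53 V, confirming saturation.

I_D = 1.03 mA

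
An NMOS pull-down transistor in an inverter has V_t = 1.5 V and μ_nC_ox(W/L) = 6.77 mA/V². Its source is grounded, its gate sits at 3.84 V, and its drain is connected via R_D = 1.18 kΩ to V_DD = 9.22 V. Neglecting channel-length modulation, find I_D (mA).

I_D = 7.37 mA

V_GS = V_G = 3.84 V, so V_ov = 3.84 − 1.5 = 2.34 V.
Assume saturation: I_D = ½ k_n V_ov² = 0.5 × 6.77 × 2.34² = 18.5 mA, giving V_DS = V_DD − I_D R_D = 9.22 − 18.5 × 1.18 = -12.7 V.
But -12.7 V < V_ov = 2.34 V, so the device is actually in triode.
In triode I_D = k_n[V_ov V_DS − ½ V_DS²] and I_D = (V_DD − V_DS)/R_D. Equating: 3.99 V_DS² − 19.69 V_DS + 9.22 = 0, giving V_DS = 0.524 V (the root below V_ov).
I_D = (9.22 − 0.524) / 1.18 = 7.37 mA.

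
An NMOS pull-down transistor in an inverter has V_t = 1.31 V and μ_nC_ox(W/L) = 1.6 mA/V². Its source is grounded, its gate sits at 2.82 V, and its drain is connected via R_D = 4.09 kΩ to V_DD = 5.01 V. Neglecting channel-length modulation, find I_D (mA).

V_GS = V_G = 2.82 V, so V_ov = 2.82 − 1.31 = 1.51 V.
Assume saturation: I_D = ½ k_n V_ov² = 0.5 × 1.6 × 1.51² = 1.82 mA, giving V_DS = V_DD − I_D R_D = 5.01 − 1.82 × 4.09 = -2.45 V.
But -2.45 V < V_ov = 1.51 V, so the device is actually in triode.
In triode I_D = k_n[V_ov V_DS − ½ V_DS²] and I_D = (V_DD − V_DS)/R_D. Equating: 3.27 V_DS² − 10.88 V_DS + 5.01 = 0, giving V_DS = 0.552 V (the root below V_ov).
I_D = (5.01 − 0.552) / 4.09 = 1.09 mA.

I_D = 1.09 mA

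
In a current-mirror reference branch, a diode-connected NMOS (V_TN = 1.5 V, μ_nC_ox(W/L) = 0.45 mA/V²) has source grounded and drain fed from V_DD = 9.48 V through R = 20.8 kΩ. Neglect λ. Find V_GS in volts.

V_GS = 2.70 V

With gate tied to drain, V_GS = V_DS ≥ V_GS − V_TN, so the device is in saturation.
KCL at the drain: ½ k_n (V_GS − V_TN)² = (V_DD − V_GS)/R.
Let x = V_GS − 1.5. Then 4.68 x² + x − 7.98 = 0, giving x = 1.2 V (positive root), so V_GS = 2.7 V.
I_D = (V_DD − V_GS)/R = (9.48 − 2.7) / 20.8 = 0.326 mA.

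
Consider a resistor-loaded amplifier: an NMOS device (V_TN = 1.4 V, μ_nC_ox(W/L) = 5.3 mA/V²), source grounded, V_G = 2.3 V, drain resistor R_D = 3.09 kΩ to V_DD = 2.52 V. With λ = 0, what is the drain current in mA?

V_GS = V_G = 2.3 V, so V_ov = 2.3 − 1.4 = 0.9 V.
Assume saturation: I_D = ½ k_n V_ov² = 0.5 × 5.3 × 0.9² = 2.15 mA, giving V_DS = V_DD − I_D R_D = 2.52 − 2.15 × 3.09 = -4.11 V.
But -4.11 V < V_ov = 0.9 V, so the device is actually in triode.
In triode I_D = k_n[V_ov V_DS − ½ V_DS²] and I_D = (V_DD − V_DS)/R_D. Equating: 8.19 V_DS² − 15.74 V_DS + 2.52 = 0, giving V_DS = 0.176 V (the root below V_ov).
I_D = (2.52 − 0.176) / 3.09 = 0.758 mA.

I_D = 0.758 mA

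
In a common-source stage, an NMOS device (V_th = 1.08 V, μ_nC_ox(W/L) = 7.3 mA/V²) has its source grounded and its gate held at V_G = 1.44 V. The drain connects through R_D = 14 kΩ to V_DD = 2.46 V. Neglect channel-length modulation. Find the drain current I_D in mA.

V_GS = V_G = 1.44 V, so V_ov = 1.44 − 1.08 = 0.36 V.
Assume saturation: I_D = ½ k_n V_ov² = 0.5 × 7.3 × 0.36² = 0.473 mA, giving V_DS = V_DD − I_D R_D = 2.46 − 0.473 × 14 = -4.16 V.
But -4.16 V < V_ov = 0.36 V, so the device is actually in triode.
In triode I_D = k_n[V_ov V_DS − ½ V_DS²] and I_D = (V_DD − V_DS)/R_D. Equating: 51.1 V_DS² − 37.79 V_DS + 2.46 = 0, giving V_DS = 0.0721 V (the root below V_ov).
I_D = (2.46 − 0.0721) / 14 = 0.171 mA.

I_D = 0.171 mA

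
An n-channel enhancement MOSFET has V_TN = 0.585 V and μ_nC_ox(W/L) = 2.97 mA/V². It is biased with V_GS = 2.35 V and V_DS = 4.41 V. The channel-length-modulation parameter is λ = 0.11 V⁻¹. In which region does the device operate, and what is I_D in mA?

V_ov = V_GS − V_TN = 2.35 − 0.585 = 1.77 V.
Since V_DS = 4.41 V ≥ V_ov = 1.77 V, the device is in saturation.
I_D = ½ k_n V_ov² (1 + λ V_DS) = 0.5 × 2.97 × 1.77² × (1 + 0.11 × 4.41) = 6.87 mA.

Saturation; I_D = 6.87 mA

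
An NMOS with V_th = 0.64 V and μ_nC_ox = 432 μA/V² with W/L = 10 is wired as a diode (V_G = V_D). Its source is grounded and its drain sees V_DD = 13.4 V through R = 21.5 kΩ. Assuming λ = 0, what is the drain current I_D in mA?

With gate tied to drain, V_GS = V_DS ≥ V_GS − V_th, so the device is in saturation.
k_n = μ_nC_ox · (W/L) = 4.32 mA/V².
KCL at the drain: ½ k_n (V_GS − V_th)² = (V_DD − V_GS)/R.
Let x = V_GS − 0.64. Then 46.4 x² + x − 12.76 = 0, giving x = 0.514 V (positive root), so V_GS = 1.15 V.
I_D = (V_DD − V_GS)/R = (13.4 − 1.15) / 21.5 = 0.57 mA.

I_D = 0.570 mA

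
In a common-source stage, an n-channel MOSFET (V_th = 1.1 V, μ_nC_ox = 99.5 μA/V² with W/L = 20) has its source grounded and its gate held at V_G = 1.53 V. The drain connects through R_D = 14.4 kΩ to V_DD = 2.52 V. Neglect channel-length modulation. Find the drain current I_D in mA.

V_GS = V_G = 1.53 V, so V_ov = 1.53 − 1.1 = 0.43 V.
k_n = μ_nC_ox · (W/L) = 1.99 mA/V².
Assume saturation: I_D = ½ k_n V_ov² = 0.5 × 1.99 × 0.43² = 0.184 mA, giving V_DS = V_DD − I_D R_D = 2.52 − 0.184 × 14.4 = -0.129 V.
But -0.129 V < V_ov = 0.43 V, so the device is actually in triode.
In triode I_D = k_n[V_ov V_DS − ½ V_DS²] and I_D = (V_DD − V_DS)/R_D. Equating: 14.3 V_DS² − 13.32 V_DS + 2.52 = 0, giving V_DS = 0.264 V (the root below V_ov).
I_D = (2.52 − 0.264) / 14.4 = 0.157 mA.

I_D = 0.157 mA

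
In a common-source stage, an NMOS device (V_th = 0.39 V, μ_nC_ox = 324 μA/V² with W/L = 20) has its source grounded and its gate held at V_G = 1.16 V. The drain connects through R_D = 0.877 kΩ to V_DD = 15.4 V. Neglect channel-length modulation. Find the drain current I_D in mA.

V_GS = V_G = 1.16 V, so V_ov = 1.16 − 0.39 = 0.77 V.
k_n = μ_nC_ox · (W/L) = 6.48 mA/V².
Assume saturation: I_D = ½ k_n V_ov² = 0.5 × 6.48 × 0.77² = 1.92 mA, giving V_DS = V_DD − I_D R_D = 15.4 − 1.92 × 0.877 = 13.7 V.
V_DS = 13.7 V ≥ V_ov = 0.77 V, confirming saturation.

I_D = 1.92 mA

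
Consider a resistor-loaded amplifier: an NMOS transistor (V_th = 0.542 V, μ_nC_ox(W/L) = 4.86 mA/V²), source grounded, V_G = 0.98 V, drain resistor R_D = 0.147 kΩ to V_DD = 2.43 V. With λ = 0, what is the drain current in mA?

V_GS = V_G = 0.98 V, so V_ov = 0.98 − 0.542 = 0.438 V.
Assume saturation: I_D = ½ k_n V_ov² = 0.5 × 4.86 × 0.438² = 0.466 mA, giving V_DS = V_DD − I_D R_D = 2.43 − 0.466 × 0.147 = 2.36 V.
V_DS = 2.36 V ≥ V_ov = 0.438 V, confirming saturation.

I_D = 0.466 mA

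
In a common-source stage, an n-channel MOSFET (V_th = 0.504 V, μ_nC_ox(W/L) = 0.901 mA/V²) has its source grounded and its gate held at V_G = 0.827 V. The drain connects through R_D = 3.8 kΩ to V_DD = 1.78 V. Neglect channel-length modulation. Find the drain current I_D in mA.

V_GS = V_G = 0.827 V, so V_ov = 0.827 − 0.504 = 0.323 V.
Assume saturation: I_D = ½ k_n V_ov² = 0.5 × 0.901 × 0.323² = 0.047 mA, giving V_DS = V_DD − I_D R_D = 1.78 − 0.047 × 3.8 = 1.6 V.
V_DS = 1.6 V ≥ V_ov = 0.323 V, confirming saturation.

I_D = 0.0470 mA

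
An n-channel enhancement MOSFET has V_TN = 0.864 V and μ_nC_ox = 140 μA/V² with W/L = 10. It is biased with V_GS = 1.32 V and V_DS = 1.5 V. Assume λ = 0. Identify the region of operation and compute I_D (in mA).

k_n = μ_nC_ox · (W/L) = 1.4 mA/V².
V_ov = V_GS − V_TN = 1.32 − 0.864 = 0.456 V.
Since V_DS = 1.5 V ≥ V_ov = 0.456 V, the device is in saturation.
I_D = ½ k_n V_ov² = 0.5 × 1.4 × 0.456² = 0.146 mA.

Saturation; I_D = 0.146 mA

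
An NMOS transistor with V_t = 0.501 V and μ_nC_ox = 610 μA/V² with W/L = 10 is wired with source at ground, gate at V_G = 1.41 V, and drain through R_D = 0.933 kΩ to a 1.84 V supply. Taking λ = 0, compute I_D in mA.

I_D = 1.59 mA

V_GS = V_G = 1.41 V, so V_ov = 1.41 − 0.501 = 0.909 V.
k_n = μ_nC_ox · (W/L) = 6.1 mA/V².
Assume saturation: I_D = ½ k_n V_ov² = 0.5 × 6.1 × 0.909² = 2.52 mA, giving V_DS = V_DD − I_D R_D = 1.84 − 2.52 × 0.933 = -0.511 V.
But -0.511 V < V_ov = 0.909 V, so the device is actually in triode.
In triode I_D = k_n[V_ov V_DS − ½ V_DS²] and I_D = (V_DD − V_DS)/R_D. Equating: 2.85 V_DS² − 6.173 V_DS + 1.84 = 0, giving V_DS = 0.357 V (the root below V_ov).
I_D = (1.84 − 0.357) / 0.933 = 1.59 mA.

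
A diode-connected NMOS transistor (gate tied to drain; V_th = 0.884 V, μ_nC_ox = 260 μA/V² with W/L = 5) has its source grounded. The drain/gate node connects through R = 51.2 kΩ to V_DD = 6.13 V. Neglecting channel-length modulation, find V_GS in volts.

With gate tied to drain, V_GS = V_DS ≥ V_GS − V_th, so the device is in saturation.
k_n = μ_nC_ox · (W/L) = 1.3 mA/V².
KCL at the drain: ½ k_n (V_GS − V_th)² = (V_DD − V_GS)/R.
Let x = V_GS − 0.884. Then 33.3 x² + x − 5.246 = 0, giving x = 0.382 V (positive root), so V_GS = 1.27 V.
I_D = (V_DD − V_GS)/R = (6.13 − 1.27) / 51.2 = 0.095 mA.

V_GS = 1.27 V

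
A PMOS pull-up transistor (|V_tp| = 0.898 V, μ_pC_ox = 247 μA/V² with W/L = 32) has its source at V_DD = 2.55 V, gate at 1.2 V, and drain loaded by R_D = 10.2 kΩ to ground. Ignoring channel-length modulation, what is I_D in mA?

V_SG = V_DD − V_G = 2.55 − 1.2 = 1.35 V, so V_ov = 1.35 − 0.898 = 0.452 V.
k_p = μ_pC_ox · (W/L) = 7.904 mA/V².
Assume saturation: I_D = ½ k_p V_ov² = 0.5 × 7.904 × 0.452² = 0.807 mA, giving V_SD = V_DD − I_D R_D = 2.55 − 0.807 × 10.2 = -5.69 V.
But -5.69 V < V_ov = 0.452 V, so the device is actually in triode.
In triode I_D = k_p[V_ov V_SD − ½ V_SD²] and I_D = (V_DD − V_SD)/R_D. Equating: 40.3 V_SD² − 37.44 V_SD + 2.55 = 0, giving V_SD = 0.074 V (the root below V_ov).
I_D = (2.55 − 0.074) / 10.2 = 0.243 mA.

I_D = 0.243 mA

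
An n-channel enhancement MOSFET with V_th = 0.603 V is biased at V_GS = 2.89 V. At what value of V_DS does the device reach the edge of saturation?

The boundary between triode and saturation is V_DS = V_GS − V_th = V_ov.
V_ov = 2.89 − 0.603 = 2.29 V.

V_DS,sat = 2.29 V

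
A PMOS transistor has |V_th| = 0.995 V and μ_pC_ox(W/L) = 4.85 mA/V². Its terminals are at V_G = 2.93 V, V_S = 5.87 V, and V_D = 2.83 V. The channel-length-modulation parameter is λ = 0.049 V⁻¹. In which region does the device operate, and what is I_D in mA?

Saturation; I_D = 10.5 mA

V_SG = V_S − V_G = 5.87 − 2.93 = 2.94 V; V_SD = V_S − V_D = 5.87 − 2.83 = 3.04 V.
V_ov = V_SG − |V_th| = 2.94 − 0.995 = 1.94 V.
Since V_SD = 3.04 V ≥ V_ov = 1.94 V, the device is in saturation.
I_D = ½ k_p V_ov² (1 + λ V_SD) = 0.5 × 4.85 × 1.94² × (1 + 0.049 × 3.04) = 10.5 mA.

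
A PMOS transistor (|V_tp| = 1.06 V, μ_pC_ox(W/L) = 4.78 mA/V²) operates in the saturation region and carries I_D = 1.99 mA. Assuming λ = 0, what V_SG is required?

In saturation I_D = ½ k_p (V_SG − |V_tp|)², so V_SG − |V_tp| = √(2 I_D / k_p) = √(2 × 1.99 / 4.78) = 0.912 V.
V_SG = 1.06 + 0.912 = 1.97 V.

V_SG = 1.97 V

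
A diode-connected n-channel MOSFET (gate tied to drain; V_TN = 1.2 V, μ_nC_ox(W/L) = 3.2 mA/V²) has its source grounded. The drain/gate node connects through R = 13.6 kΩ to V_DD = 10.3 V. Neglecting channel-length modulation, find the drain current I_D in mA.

With gate tied to drain, V_GS = V_DS ≥ V_GS − V_TN, so the device is in saturation.
KCL at the drain: ½ k_n (V_GS − V_TN)² = (V_DD − V_GS)/R.
Let x = V_GS − 1.2. Then 21.8 x² + x − 9.1 = 0, giving x = 0.624 V (positive root), so V_GS = 1.82 V.
I_D = (V_DD − V_GS)/R = (10.3 − 1.82) / 13.6 = 0.623 mA.

I_D = 0.623 mA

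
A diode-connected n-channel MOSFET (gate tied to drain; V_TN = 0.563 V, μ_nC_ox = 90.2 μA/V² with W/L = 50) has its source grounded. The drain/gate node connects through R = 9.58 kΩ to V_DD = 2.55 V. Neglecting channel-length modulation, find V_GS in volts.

With gate tied to drain, V_GS = V_DS ≥ V_GS − V_TN, so the device is in saturation.
k_n = μ_nC_ox · (W/L) = 4.51 mA/V².
KCL at the drain: ½ k_n (V_GS − V_TN)² = (V_DD − V_GS)/R.
Let x = V_GS − 0.563. Then 21.6 x² + x − 1.987 = 0, giving x = 0.281 V (positive root), so V_GS = 0.844 V.
I_D = (V_DD − V_GS)/R = (2.55 − 0.844) / 9.58 = 0.178 mA.

V_GS = 0.844 V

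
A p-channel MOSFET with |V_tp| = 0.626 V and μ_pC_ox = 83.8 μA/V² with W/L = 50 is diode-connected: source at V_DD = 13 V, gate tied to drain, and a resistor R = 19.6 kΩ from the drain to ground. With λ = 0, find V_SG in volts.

V_SG = 1.16 V

With gate tied to drain, V_SG = V_SD ≥ V_SG − |V_tp|, so the device is in saturation.
k_p = μ_pC_ox · (W/L) = 4.19 mA/V².
KCL at the drain: ½ k_p (V_SG − |V_tp|)² = (V_DD − V_SG)/R.
Let x = V_SG − 0.626. Then 41.1 x² + x − 12.37 = 0, giving x = 0.537 V (positive root), so V_SG = 1.16 V.
I_D = (V_DD − V_SG)/R = (13 − 1.16) / 19.6 = 0.604 mA.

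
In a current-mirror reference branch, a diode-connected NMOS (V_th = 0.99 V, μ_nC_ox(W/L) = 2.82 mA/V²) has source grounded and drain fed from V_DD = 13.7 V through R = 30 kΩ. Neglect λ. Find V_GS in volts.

V_GS = 1.53 V

With gate tied to drain, V_GS = V_DS ≥ V_GS − V_th, so the device is in saturation.
KCL at the drain: ½ k_n (V_GS − V_th)² = (V_DD − V_GS)/R.
Let x = V_GS − 0.99. Then 42.3 x² + x − 12.71 = 0, giving x = 0.536 V (positive root), so V_GS = 1.53 V.
I_D = (V_DD − V_GS)/R = (13.7 − 1.53) / 30 = 0.406 mA.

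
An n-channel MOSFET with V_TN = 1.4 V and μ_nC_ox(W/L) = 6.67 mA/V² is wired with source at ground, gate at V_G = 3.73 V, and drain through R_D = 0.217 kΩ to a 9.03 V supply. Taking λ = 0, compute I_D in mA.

V_GS = V_G = 3.73 V, so V_ov = 3.73 − 1.4 = 2.33 V.
Assume saturation: I_D = ½ k_n V_ov² = 0.5 × 6.67 × 2.33² = 18.1 mA, giving V_DS = V_DD − I_D R_D = 9.03 − 18.1 × 0.217 = 5.1 V.
V_DS = 5.1 V ≥ V_ov = 2.33 V, confirming saturation.

I_D = 18.1 mA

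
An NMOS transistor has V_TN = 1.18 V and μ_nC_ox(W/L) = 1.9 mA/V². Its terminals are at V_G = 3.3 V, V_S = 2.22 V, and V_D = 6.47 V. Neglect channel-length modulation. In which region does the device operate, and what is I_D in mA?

V_GS = V_G − V_S = 3.3 − 2.22 = 1.08 V; V_DS = V_D − V_S = 6.47 − 2.22 = 4.25 V.
V_GS = 1.08 V < V_TN = 1.18 V, so the transistor is in cutoff.

Cutoff; I_D = 0 mA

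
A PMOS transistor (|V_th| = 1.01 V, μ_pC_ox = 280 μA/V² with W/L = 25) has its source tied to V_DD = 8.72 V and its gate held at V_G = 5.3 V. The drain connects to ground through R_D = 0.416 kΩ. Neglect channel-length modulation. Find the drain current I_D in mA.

I_D = 17.4 mA

V_SG = V_DD − V_G = 8.72 − 5.3 = 3.42 V, so V_ov = 3.42 − 1.01 = 2.41 V.
k_p = μ_pC_ox · (W/L) = 7 mA/V².
Assume saturation: I_D = ½ k_p V_ov² = 0.5 × 7 × 2.41² = 20.3 mA, giving V_SD = V_DD − I_D R_D = 8.72 − 20.3 × 0.416 = 0.263 V.
But 0.263 V < V_ov = 2.41 V, so the device is actually in triode.
In triode I_D = k_p[V_ov V_SD − ½ V_SD²] and I_D = (V_DD − V_SD)/R_D. Equating: 1.46 V_SD² − 8.018 V_SD + 8.72 = 0, giving V_SD = 1.49 V (the root below V_ov).
I_D = (8.72 − 1.49) / 0.416 = 17.4 mA.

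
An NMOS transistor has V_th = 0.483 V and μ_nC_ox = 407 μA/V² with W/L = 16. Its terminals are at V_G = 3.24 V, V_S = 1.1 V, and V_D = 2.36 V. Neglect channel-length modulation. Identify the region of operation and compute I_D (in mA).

V_GS = V_G − V_S = 3.24 − 1.1 = 2.14 V; V_DS = V_D − V_S = 2.36 − 1.1 = 1.26 V.
k_n = μ_nC_ox · (W/L) = 6.512 mA/V².
V_ov = V_GS − V_th = 2.14 − 0.483 = 1.66 V.
Since V_DS = 1.26 V < V_ov = 1.66 V, the device is in the triode region.
I_D = k_n [V_ov · V_DS − ½ V_DS²] = 6.512 × [1.66 × 1.26 − 0.5 × 1.26²] = 8.43 mA.

Triode; I_D = 8.43 mA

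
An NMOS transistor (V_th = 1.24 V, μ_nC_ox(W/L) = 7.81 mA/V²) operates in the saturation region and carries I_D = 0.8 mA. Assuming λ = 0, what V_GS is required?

V_GS = 1.69 V

In saturation I_D = ½ k_n (V_GS − V_th)², so V_GS − V_th = √(2 I_D / k_n) = √(2 × 0.8 / 7.81) = 0.453 V.
V_GS = 1.24 + 0.453 = 1.69 V.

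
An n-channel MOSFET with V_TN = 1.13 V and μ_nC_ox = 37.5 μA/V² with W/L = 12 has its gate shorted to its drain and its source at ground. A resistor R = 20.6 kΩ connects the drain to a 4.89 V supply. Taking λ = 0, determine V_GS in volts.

With gate tied to drain, V_GS = V_DS ≥ V_GS − V_TN, so the device is in saturation.
k_n = μ_nC_ox · (W/L) = 0.45 mA/V².
KCL at the drain: ½ k_n (V_GS − V_TN)² = (V_DD − V_GS)/R.
Let x = V_GS − 1.13. Then 4.64 x² + x − 3.76 = 0, giving x = 0.799 V (positive root), so V_GS = 1.93 V.
I_D = (V_DD − V_GS)/R = (4.89 − 1.93) / 20.6 = 0.144 mA.

V_GS = 1.93 V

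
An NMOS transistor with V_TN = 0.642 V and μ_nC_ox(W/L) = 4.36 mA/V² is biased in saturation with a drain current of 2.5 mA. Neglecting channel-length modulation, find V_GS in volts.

V_GS = 1.71 V

In saturation I_D = ½ k_n (V_GS − V_TN)², so V_GS − V_TN = √(2 I_D / k_n) = √(2 × 2.5 / 4.36) = 1.07 V.
V_GS = 0.642 + 1.07 = 1.71 V.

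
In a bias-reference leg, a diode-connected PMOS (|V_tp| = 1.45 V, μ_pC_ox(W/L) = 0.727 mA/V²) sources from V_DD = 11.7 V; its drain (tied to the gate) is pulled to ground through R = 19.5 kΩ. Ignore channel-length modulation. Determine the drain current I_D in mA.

I_D = 0.467 mA

With gate tied to drain, V_SG = V_SD ≥ V_SG − |V_tp|, so the device is in saturation.
KCL at the drain: ½ k_p (V_SG − |V_tp|)² = (V_DD − V_SG)/R.
Let x = V_SG − 1.45. Then 7.09 x² + x − 10.25 = 0, giving x = 1.13 V (positive root), so V_SG = 2.58 V.
I_D = (V_DD − V_SG)/R = (11.7 − 2.58) / 19.5 = 0.467 mA.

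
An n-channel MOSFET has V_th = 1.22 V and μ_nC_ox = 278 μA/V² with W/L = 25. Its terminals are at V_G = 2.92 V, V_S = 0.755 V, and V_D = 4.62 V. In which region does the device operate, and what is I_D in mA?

Saturation; I_D = 3.10 mA

V_GS = V_G − V_S = 2.92 − 0.755 = 2.17 V; V_DS = V_D − V_S = 4.62 − 0.755 = 3.87 V.
k_n = μ_nC_ox · (W/L) = 6.95 mA/V².
V_ov = V_GS − V_th = 2.17 − 1.22 = 0.945 V.
Since V_DS = 3.87 V ≥ V_ov = 0.945 V, the device is in saturation.
I_D = ½ k_n V_ov² = 0.5 × 6.95 × 0.945² = 3.1 mA.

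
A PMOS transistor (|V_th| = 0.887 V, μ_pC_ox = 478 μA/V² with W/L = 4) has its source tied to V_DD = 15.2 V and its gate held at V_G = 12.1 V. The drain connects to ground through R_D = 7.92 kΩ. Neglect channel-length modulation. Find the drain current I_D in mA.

I_D = 1.86 mA

V_SG = V_DD − V_G = 15.2 − 12.1 = 3.1 V, so V_ov = 3.1 − 0.887 = 2.21 V.
k_p = μ_pC_ox · (W/L) = 1.912 mA/V².
Assume saturation: I_D = ½ k_p V_ov² = 0.5 × 1.912 × 2.21² = 4.68 mA, giving V_SD = V_DD − I_D R_D = 15.2 − 4.68 × 7.92 = -21.9 V.
But -21.9 V < V_ov = 2.21 V, so the device is actually in triode.
In triode I_D = k_p[V_ov V_SD − ½ V_SD²] and I_D = (V_DD − V_SD)/R_D. Equating: 7.57 V_SD² − 34.51 V_SD + 15.2 = 0, giving V_SD = 0.494 V (the root below V_ov).
I_D = (15.2 − 0.494) / 7.92 = 1.86 mA.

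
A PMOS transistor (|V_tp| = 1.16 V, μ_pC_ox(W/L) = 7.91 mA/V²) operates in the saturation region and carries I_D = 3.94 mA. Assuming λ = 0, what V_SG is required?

In saturation I_D = ½ k_p (V_SG − |V_tp|)², so V_SG − |V_tp| = √(2 I_D / k_p) = √(2 × 3.94 / 7.91) = 0.998 V.
V_SG = 1.16 + 0.998 = 2.16 V.

V_SG = 2.16 V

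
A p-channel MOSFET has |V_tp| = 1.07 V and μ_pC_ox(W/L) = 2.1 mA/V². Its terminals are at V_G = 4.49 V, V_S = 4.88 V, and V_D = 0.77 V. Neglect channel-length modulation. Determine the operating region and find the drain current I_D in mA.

V_SG = V_S − V_G = 4.88 − 4.49 = 0.39 V; V_SD = V_S − V_D = 4.88 − 0.77 = 4.11 V.
V_SG = 0.39 V < |V_tp| = 1.07 V, so the transistor is in cutoff.

Cutoff; I_D = 0 mA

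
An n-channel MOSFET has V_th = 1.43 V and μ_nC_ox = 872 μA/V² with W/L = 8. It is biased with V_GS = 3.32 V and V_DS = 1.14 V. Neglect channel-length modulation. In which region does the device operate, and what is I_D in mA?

Triode; I_D = 10.5 mA

k_n = μ_nC_ox · (W/L) = 6.976 mA/V².
V_ov = V_GS − V_th = 3.32 − 1.43 = 1.89 V.
Since V_DS = 1.14 V < V_ov = 1.89 V, the device is in the triode region.
I_D = k_n [V_ov · V_DS − ½ V_DS²] = 6.976 × [1.89 × 1.14 − 0.5 × 1.14²] = 10.5 mA.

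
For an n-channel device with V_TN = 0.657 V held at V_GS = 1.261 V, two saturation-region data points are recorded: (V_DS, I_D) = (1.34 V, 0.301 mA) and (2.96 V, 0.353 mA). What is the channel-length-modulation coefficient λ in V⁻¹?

λ = 0.124 V⁻¹

With V_GS fixed, I_D ∝ (1 + λ V_DS) in saturation, so I_D2/I_D1 = (1 + λ V_DS2)/(1 + λ V_DS1).
0.353/0.301 = 1.173 = (1 + 2.96 λ)/(1 + 1.34 λ).
Solving: λ (I_D1 V_DS2 − I_D2 V_DS1) = I_D2 − I_D1, so λ = (0.353 − 0.301) / (0.301 × 2.96 − 0.353 × 1.34) = 0.052 / 0.418 = 0.124 V⁻¹.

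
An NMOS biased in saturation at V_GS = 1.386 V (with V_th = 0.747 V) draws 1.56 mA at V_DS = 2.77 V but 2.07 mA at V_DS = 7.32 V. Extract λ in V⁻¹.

With V_GS fixed, I_D ∝ (1 + λ V_DS) in saturation, so I_D2/I_D1 = (1 + λ V_DS2)/(1 + λ V_DS1).
2.07/1.56 = 1.327 = (1 + 7.32 λ)/(1 + 2.77 λ).
Solving: λ (I_D1 V_DS2 − I_D2 V_DS1) = I_D2 − I_D1, so λ = (2.07 − 1.56) / (1.56 × 7.32 − 2.07 × 2.77) = 0.51 / 5.69 = 0.0897 V⁻¹.

λ = 0.0897 V⁻¹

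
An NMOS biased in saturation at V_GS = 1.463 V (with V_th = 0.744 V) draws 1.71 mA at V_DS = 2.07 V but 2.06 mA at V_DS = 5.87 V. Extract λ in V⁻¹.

With V_GS fixed, I_D ∝ (1 + λ V_DS) in saturation, so I_D2/I_D1 = (1 + λ V_DS2)/(1 + λ V_DS1).
2.06/1.71 = 1.205 = (1 + 5.87 λ)/(1 + 2.07 λ).
Solving: λ (I_D1 V_DS2 − I_D2 V_DS1) = I_D2 − I_D1, so λ = (2.06 − 1.71) / (1.71 × 5.87 − 2.06 × 2.07) = 0.35 / 5.77 = 0.0606 V⁻¹.

λ = 0.0606 V⁻¹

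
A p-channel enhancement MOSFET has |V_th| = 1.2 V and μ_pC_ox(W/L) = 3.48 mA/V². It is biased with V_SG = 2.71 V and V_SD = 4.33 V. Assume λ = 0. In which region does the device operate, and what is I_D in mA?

Saturation; I_D = 3.97 mA

V_ov = V_SG − |V_th| = 2.71 − 1.2 = 1.51 V.
Since V_SD = 4.33 V ≥ V_ov = 1.51 V, the device is in saturation.
I_D = ½ k_p V_ov² = 0.5 × 3.48 × 1.51² = 3.97 mA.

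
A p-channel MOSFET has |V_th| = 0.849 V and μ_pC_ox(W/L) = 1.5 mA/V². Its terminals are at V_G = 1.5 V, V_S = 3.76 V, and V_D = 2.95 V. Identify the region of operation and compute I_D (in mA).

Triode; I_D = 1.22 mA

V_SG = V_S − V_G = 3.76 − 1.5 = 2.26 V; V_SD = V_S − V_D = 3.76 − 2.95 = 0.81 V.
V_ov = V_SG − |V_th| = 2.26 − 0.849 = 1.41 V.
Since V_SD = 0.81 V < V_ov = 1.41 V, the device is in the triode region.
I_D = k_p [V_ov · V_SD − ½ V_SD²] = 1.5 × [1.41 × 0.81 − 0.5 × 0.81²] = 1.22 mA.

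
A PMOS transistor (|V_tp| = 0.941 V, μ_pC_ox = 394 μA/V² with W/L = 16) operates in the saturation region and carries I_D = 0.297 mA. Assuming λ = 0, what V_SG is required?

k_p = μ_pC_ox · (W/L) = 6.304 mA/V².
In saturation I_D = ½ k_p (V_SG − |V_tp|)², so V_SG − |V_tp| = √(2 I_D / k_p) = √(2 × 0.297 / 6.304) = 0.307 V.
V_SG = 0.941 + 0.307 = 1.25 V.

V_SG = 1.25 V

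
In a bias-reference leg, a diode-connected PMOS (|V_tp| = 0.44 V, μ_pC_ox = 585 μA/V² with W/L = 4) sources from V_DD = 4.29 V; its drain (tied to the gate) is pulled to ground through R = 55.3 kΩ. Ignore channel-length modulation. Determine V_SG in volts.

V_SG = 0.676 V

With gate tied to drain, V_SG = V_SD ≥ V_SG − |V_tp|, so the device is in saturation.
k_p = μ_pC_ox · (W/L) = 2.34 mA/V².
KCL at the drain: ½ k_p (V_SG − |V_tp|)² = (V_DD − V_SG)/R.
Let x = V_SG − 0.44. Then 64.7 x² + x − 3.85 = 0, giving x = 0.236 V (positive root), so V_SG = 0.676 V.
I_D = (V_DD − V_SG)/R = (4.29 − 0.676) / 55.3 = 0.0653 mA.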